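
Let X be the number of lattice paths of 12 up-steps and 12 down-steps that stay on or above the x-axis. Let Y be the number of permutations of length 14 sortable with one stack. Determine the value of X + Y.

Dyck paths of semilength n (length 2n) are counted by C_n; here n = 12. So X = C_12 = 208012.
Stack-sortable permutations are exactly the 231-avoiding ones, counted by C_n; here n = 14. So Y = C_14 = 2674440.
X + Y = 208012 + 2674440 = 2882452.

2882452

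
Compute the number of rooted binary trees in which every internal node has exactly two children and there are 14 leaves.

742900

Full binary trees with 14 leaves have 14−1 = 13 internal nodes, so there are C_13 of them.
C_13 = C(26,13)/14 = 10400600/14 = 742900.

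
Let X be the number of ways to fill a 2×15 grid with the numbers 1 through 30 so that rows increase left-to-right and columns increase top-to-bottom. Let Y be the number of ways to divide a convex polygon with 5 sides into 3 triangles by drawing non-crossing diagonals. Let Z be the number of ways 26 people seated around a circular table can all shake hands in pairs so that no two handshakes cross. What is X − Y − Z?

8951940

By the hook-length formula (or a Dyck-path bijection), SYT of shape 2×15 number C_15. So X = C_15 = 9694845.
The number of triangulations of a 5-gon is the Catalan number C_3 (index = sides − 2). So Y = C_3 = 5.
Non-crossing handshake pairings of 2n people are counted by C_n; 26 people gives n = 13. So Z = C_13 = 742900.
X − Y − Z = 9694845 − 5 − 742900 = 8951940.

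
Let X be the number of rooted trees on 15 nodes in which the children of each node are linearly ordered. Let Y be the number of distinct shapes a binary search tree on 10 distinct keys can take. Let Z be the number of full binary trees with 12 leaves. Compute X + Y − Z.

Rooted ordered (plane) trees on m nodes have m−1 edges and are counted by C_{m−1}; m = 15 gives C_14. So X = C_14 = 2674440.
There are C_n binary search tree shapes on n keys; with n = 10 that is C_10. So Y = C_10 = 16796.
A full binary tree with L leaves has L−1 internal nodes and is counted by C_{L−1}; L = 12 gives C_11. So Z = C_11 = 58786.
X + Y − Z = 2674440 + 16796 − 58786 = 2632450.

2632450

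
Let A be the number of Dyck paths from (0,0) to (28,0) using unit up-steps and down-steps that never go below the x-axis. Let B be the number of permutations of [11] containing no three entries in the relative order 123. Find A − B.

2615654

Paths of 14 up- and 14 down-steps that never dip below the axis are Dyck paths; their count is C_14. So A = C_14 = 2674440.
For any fixed pattern of length 3, the pattern-avoiding permutations of [11] number C_11. So B = C_11 = 58786.
A − B = 2674440 − 58786 = 2615654.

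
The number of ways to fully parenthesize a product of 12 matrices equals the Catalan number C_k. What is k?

11

Bracketing 12 factors into binary products is counted by C_{12−1} = C_11.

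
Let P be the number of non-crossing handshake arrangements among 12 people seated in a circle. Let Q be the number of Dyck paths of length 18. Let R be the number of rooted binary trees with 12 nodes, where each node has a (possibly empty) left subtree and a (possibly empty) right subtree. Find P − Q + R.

Non-crossing handshake pairings of 2n people are counted by C_n; 12 people gives n = 6. So P = C_6 = 132.
A Dyck path with 9 up-steps and 9 down-steps has semilength 9, so there are C_9 of them. So Q = C_9 = 4862.
There are C_n binary search tree shapes on n keys; with n = 12 that is C_12. So R = C_12 = 208012.
P − Q + R = 132 − 4862 + 208012 = 203282.

203282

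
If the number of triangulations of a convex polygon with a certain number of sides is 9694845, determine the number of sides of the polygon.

17

Triangulations of a convex m-gon are counted by C_{m−2}, and C_15 = 9694845.
So m − 2 = 15, giving m = 17 sides.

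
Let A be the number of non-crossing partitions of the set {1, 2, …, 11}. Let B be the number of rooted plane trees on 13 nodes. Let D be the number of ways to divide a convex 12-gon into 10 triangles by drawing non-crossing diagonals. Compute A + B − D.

250002

Non-crossing partitions of an n-element set are counted by C_n; here n = 11. So A = C_11 = 58786.
A rooted plane tree on 13 nodes has 12 edges, and such trees are counted by C_12. So B = C_12 = 208012.
A convex 12-gon is triangulated into 10 triangles, and the number of such triangulations is the Catalan number C_{12−2} = C_10. So D = C_10 = 16796.
A + B − D = 58786 + 208012 − 16796 = 250002.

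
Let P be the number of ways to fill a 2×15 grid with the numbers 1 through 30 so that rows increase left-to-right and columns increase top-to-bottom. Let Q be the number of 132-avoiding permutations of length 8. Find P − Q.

9693415

Standard Young tableaux of shape 2×n are counted by C_n; here n = 15. So P = C_15 = 9694845.
For any fixed pattern of length 3, the pattern-avoiding permutations of [8] number C_8. So Q = C_8 = 1430.
P − Q = 9694845 − 1430 = 9693415.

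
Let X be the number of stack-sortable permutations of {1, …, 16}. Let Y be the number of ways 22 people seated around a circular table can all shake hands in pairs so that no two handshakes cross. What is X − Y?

35298884

By Knuth's characterisation, the stack-sortable permutations of length 16 are the 231-avoiders, numbering C_16. So X = C_16 = 35357670.
With 22 = 2·11 people, non-crossing handshake pairings are non-crossing perfect matchings on a circle, counted by C_11. So Y = C_11 = 58786.
X − Y = 35357670 − 58786 = 35298884.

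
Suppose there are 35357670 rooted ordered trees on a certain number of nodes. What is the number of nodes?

17

Rooted ordered trees on m nodes are counted by C_{m−1}; 35357670 = C_16.
So the index is 16, and the number of nodes is 16 + 1 = 17.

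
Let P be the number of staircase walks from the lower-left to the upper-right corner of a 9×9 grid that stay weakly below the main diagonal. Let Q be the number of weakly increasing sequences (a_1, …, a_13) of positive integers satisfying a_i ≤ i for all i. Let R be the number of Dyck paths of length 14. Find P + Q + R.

Sub-diagonal monotone paths from (0,0) to (9,9) biject with Dyck paths of semilength 9, giving C_9. So P = C_9 = 4862.
Such sub-staircase sequences of length n are counted by C_n; here n = 13. So Q = C_13 = 742900.
Dyck paths of semilength n (length 2n) are counted by C_n; here n = 7. So R = C_7 = 429.
P + Q + R = 4862 + 742900 + 429 = 748191.

748191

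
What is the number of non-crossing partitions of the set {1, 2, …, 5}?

Non-crossing partitions of an n-element set are counted by C_n; here n = 5.
C_5 = C(10,5)/6 = 252/6 = 42.

42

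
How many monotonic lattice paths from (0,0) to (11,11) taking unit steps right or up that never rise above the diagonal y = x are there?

58786

Sub-diagonal monotone paths from (0,0) to (11,11) biject with Dyck paths of semilength 11, giving C_11.
C_11 = C(22,11)/12 = 705432/12 = 58786.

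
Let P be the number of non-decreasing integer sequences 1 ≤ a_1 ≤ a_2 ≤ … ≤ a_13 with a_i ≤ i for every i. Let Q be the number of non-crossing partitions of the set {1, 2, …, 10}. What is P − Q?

Such sub-staircase sequences of length n are counted by C_n; here n = 13. So P = C_13 = 742900.
Non-crossing partitions of an n-element set are counted by C_n; here n = 10. So Q = C_10 = 16796.
P − Q = 742900 − 16796 = 726104.

726104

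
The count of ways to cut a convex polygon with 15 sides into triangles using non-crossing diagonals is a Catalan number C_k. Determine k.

The number of triangulations of a 15-gon is the Catalan number C_13 (index = sides − 2).

13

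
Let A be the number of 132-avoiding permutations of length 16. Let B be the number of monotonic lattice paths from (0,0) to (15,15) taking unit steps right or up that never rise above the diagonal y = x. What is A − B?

Permutations of [n] avoiding any single length-3 pattern are counted by C_n; here n = 16. So A = C_16 = 35357670.
Sub-diagonal monotone paths from (0,0) to (15,15) biject with Dyck paths of semilength 15, giving C_15. So B = C_15 = 9694845.
A − B = 35357670 − 9694845 = 25662825.

25662825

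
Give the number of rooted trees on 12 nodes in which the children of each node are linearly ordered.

A rooted plane tree on 12 nodes has 11 edges, and such trees are counted by C_11.
C_11 = C(22,11)/12 = 705432/12 = 58786.

58786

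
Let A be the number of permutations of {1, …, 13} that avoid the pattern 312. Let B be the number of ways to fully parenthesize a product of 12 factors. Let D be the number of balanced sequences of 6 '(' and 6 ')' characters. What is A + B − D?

801554

For any fixed pattern of length 3, the pattern-avoiding permutations of [13] number C_13. So A = C_13 = 742900.
Ways to associate a product of 12 factors correspond to binary trees on 12 leaves, so the count is C_11. So B = C_11 = 58786.
A balanced arrangement of 6 bracket pairs is a Dyck word of semilength 6, so the count is C_6. So D = C_6 = 132.
A + B − D = 742900 + 58786 − 132 = 801554.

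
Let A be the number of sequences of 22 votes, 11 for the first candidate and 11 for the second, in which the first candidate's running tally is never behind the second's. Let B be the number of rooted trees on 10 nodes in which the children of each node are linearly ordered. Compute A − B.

53924

Ballot sequences with n votes each where one side never trails are Dyck words, counted by C_n; here n = 11. So A = C_11 = 58786.
A rooted plane tree on 10 nodes has 9 edges, and such trees are counted by C_9. So B = C_9 = 4862.
A − B = 58786 − 4862 = 53924.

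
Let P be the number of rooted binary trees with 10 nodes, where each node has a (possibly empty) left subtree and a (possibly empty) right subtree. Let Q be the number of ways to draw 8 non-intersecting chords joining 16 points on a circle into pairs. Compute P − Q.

Binary trees (left/right distinguished) on n nodes are counted by C_n; here n = 10. So P = C_10 = 16796.
Pairing 16 circle points by 8 non-crossing chords gives C_8 matchings. So Q = C_8 = 1430.
P − Q = 16796 − 1430 = 15366.

15366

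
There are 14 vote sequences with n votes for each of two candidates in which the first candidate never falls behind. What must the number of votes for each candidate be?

Such ballot sequences with n votes each are counted by C_n, and C_4 = 14.

4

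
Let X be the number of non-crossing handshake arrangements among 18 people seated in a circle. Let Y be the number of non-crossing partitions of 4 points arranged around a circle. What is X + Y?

With 18 = 2·9 people, non-crossing handshake pairings are non-crossing perfect matchings on a circle, counted by C_9. So X = C_9 = 4862.
The non-crossing partitions of [4] form a lattice of size C_4. So Y = C_4 = 14.
X + Y = 4862 + 14 = 4876.

4876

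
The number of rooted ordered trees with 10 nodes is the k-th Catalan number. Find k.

Rooted ordered (plane) trees on m nodes have m−1 edges and are counted by C_{m−1}; m = 10 gives C_9.

9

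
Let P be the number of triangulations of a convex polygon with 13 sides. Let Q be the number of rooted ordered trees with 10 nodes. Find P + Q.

63648

A convex 13-gon is triangulated into 11 triangles, and the number of such triangulations is the Catalan number C_{13−2} = C_11. So P = C_11 = 58786.
Rooted ordered (plane) trees on m nodes have m−1 edges and are counted by C_{m−1}; m = 10 gives C_9. So Q = C_9 = 4862.
P + Q = 58786 + 4862 = 63648.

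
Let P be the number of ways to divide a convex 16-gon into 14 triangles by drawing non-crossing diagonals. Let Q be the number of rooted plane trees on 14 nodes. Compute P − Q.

Triangulations of a convex m-gon are counted by C_{m−2}; with m = 16 this is C_14. So P = C_14 = 2674440.
Rooted ordered (plane) trees on m nodes have m−1 edges and are counted by C_{m−1}; m = 14 gives C_13. So Q = C_13 = 742900.
P − Q = 2674440 − 742900 = 1931540.

1931540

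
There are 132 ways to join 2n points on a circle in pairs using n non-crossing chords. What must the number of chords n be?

6

Non-crossing pairings of 2n points on a circle are counted by C_n. Since C_6 = 132, the index is 6.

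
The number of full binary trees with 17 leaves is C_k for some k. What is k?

A full binary tree with L leaves has L−1 internal nodes and is counted by C_{L−1}; L = 17 gives C_16.

16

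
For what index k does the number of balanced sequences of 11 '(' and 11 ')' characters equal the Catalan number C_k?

With 11 pairs the number of balanced bracket strings is the Catalan number C_11.

11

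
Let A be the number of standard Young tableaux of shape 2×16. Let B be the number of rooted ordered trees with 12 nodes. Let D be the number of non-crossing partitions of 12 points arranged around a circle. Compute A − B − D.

35090872

By the hook-length formula (or a Dyck-path bijection), SYT of shape 2×16 number C_16. So A = C_16 = 35357670.
Rooted ordered (plane) trees on m nodes have m−1 edges and are counted by C_{m−1}; m = 12 gives C_11. So B = C_11 = 58786.
The non-crossing partitions of [12] form a lattice of size C_12. So D = C_12 = 208012.
A − B − D = 35357670 − 58786 − 208012 = 35090872.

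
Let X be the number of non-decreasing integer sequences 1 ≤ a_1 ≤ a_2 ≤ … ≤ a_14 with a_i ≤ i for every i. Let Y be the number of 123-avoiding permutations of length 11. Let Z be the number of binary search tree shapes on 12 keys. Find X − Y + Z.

Weakly increasing sequences with a_i ≤ i biject with Dyck paths of semilength 14, so there are C_14. So X = C_14 = 2674440.
For any fixed pattern of length 3, the pattern-avoiding permutations of [11] number C_11. So Y = C_11 = 58786.
Binary trees (left/right distinguished) on n nodes are counted by C_n; here n = 12. So Z = C_12 = 208012.
X − Y + Z = 2674440 − 58786 + 208012 = 2823666.

2823666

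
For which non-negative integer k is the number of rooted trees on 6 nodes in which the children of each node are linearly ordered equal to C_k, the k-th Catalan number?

5

Rooted ordered (plane) trees on m nodes have m−1 edges and are counted by C_{m−1}; m = 6 gives C_5.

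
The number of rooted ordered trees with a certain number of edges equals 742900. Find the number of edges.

13

Rooted ordered trees with n edges are counted by C_n. The Catalan number equal to 742900 is C_13.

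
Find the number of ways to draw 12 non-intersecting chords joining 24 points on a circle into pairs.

Pairing 24 circle points by 12 non-crossing chords gives C_12 matchings.
C_12 = C(24,12)/13 = 2704156/13 = 208012.

208012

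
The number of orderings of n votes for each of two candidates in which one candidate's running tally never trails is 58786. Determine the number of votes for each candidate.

11

Such ballot sequences with n votes each are counted by C_n. Since C_11 = 58786, the index is 11.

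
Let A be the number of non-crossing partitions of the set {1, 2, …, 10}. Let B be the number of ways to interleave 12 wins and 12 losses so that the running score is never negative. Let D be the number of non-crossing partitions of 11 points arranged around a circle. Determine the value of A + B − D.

166022

Non-crossing partitions of an n-element set are counted by C_n; here n = 10. So A = C_10 = 16796.
Ballot sequences with n votes each where one side never trails are Dyck words, counted by C_n; here n = 12. So B = C_12 = 208012.
Non-crossing partitions of an n-element set are counted by C_n; here n = 11. So D = C_11 = 58786.
A + B − D = 16796 + 208012 − 58786 = 166022.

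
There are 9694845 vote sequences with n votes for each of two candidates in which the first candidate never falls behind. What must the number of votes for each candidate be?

Such ballot sequences with n votes each are counted by C_n. Since C_15 = 9694845, the index is 15.

15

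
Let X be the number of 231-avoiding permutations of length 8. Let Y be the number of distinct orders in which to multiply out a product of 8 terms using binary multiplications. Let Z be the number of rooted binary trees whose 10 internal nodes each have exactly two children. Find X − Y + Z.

For any fixed pattern of length 3, the pattern-avoiding permutations of [8] number C_8. So X = C_8 = 1430.
Bracketing 8 factors into binary products is counted by C_{8−1} = C_7. So Y = C_7 = 429.
The number of full binary trees on 10 internal nodes is the Catalan number C_10. So Z = C_10 = 16796.
X − Y + Z = 1430 − 429 + 16796 = 17797.

17797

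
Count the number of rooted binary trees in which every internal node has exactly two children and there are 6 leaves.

A full binary tree with L leaves has L−1 internal nodes and is counted by C_{L−1}; L = 6 gives C_5.
C_5 = C_4 · 2(2·4+1)/(4+2) = 14 · 18/6 = 42.

42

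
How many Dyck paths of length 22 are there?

Paths of 11 up- and 11 down-steps that never dip below the axis are Dyck paths; their count is C_11.
C_11 = C(22,11)/12 = 705432/12 = 58786.

58786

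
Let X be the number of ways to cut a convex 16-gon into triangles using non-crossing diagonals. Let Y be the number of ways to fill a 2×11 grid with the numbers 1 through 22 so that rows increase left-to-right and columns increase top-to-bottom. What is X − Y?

Triangulations of a convex m-gon are counted by C_{m−2}; with m = 16 this is C_14. So X = C_14 = 2674440.
By the hook-length formula (or a Dyck-path bijection), SYT of shape 2×11 number C_11. So Y = C_11 = 58786.
X − Y = 2674440 − 58786 = 2615654.

2615654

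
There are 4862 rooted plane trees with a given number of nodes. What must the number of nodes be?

10

Rooted ordered trees on m nodes are counted by C_{m−1}; 4862 = C_9.
So the index is 9, and the number of nodes is 9 + 1 = 10.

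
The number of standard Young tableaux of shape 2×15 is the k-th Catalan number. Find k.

15

Standard Young tableaux of shape 2×n are counted by C_n; here n = 15.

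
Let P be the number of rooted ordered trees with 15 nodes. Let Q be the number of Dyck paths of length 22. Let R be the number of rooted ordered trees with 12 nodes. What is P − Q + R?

Rooted ordered (plane) trees on m nodes have m−1 edges and are counted by C_{m−1}; m = 15 gives C_14. So P = C_14 = 2674440.
Paths of 11 up- and 11 down-steps that never dip below the axis are Dyck paths; their count is C_11. So Q = C_11 = 58786.
Rooted ordered (plane) trees on m nodes have m−1 edges and are counted by C_{m−1}; m = 12 gives C_11. So R = C_11 = 58786.
P − Q + R = 2674440 − 58786 + 58786 = 2674440.

2674440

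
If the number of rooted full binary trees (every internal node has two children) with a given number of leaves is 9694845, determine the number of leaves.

Full binary trees with L leaves are counted by C_{L−1}; 9694845 = C_15.
So the index is 15, and the number of leaves is 15 + 1 = 16.

16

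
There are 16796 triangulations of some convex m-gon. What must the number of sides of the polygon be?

Triangulations of a convex m-gon are counted by C_{m−2}. The Catalan number equal to 16796 is C_10.
So m − 2 = 10, giving m = 12 sides.

12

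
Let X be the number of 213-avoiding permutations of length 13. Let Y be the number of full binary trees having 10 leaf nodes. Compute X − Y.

738038

Permutations of [n] avoiding any single length-3 pattern are counted by C_n; here n = 13. So X = C_13 = 742900.
Full binary trees with 10 leaves have 10−1 = 9 internal nodes, so there are C_9 of them. So Y = C_9 = 4862.
X − Y = 742900 − 4862 = 738038.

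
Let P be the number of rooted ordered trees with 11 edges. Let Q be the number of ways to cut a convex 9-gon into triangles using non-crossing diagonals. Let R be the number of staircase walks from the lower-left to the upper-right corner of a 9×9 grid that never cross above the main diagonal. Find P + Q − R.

A rooted plane tree with 11 edges has 12 nodes, and the count is C_11. So P = C_11 = 58786.
A convex 9-gon is triangulated into 7 triangles, and the number of such triangulations is the Catalan number C_{9−2} = C_7. So Q = C_7 = 429.
Sub-diagonal monotone paths from (0,0) to (9,9) biject with Dyck paths of semilength 9, giving C_9. So R = C_9 = 4862.
P + Q − R = 58786 + 429 − 4862 = 54353.

54353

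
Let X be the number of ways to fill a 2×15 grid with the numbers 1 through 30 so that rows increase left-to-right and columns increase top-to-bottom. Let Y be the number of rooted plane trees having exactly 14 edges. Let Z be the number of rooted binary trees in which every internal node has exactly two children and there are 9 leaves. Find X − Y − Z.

By the hook-length formula (or a Dyck-path bijection), SYT of shape 2×15 number C_15. So X = C_15 = 9694845.
Rooted ordered trees with n edges are counted by C_n; here n = 14. So Y = C_14 = 2674440.
Full binary trees with 9 leaves have 9−1 = 8 internal nodes, so there are C_8 of them. So Z = C_8 = 1430.
X − Y − Z = 9694845 − 2674440 − 1430 = 7018975.

7018975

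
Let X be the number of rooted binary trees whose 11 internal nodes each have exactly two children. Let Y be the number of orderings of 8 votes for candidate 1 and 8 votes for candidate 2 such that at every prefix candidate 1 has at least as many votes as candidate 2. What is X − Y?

Full binary trees with n internal nodes are counted by C_n; here n = 11. So X = C_11 = 58786.
Ballot sequences with n votes each where one side never trails are Dyck words, counted by C_n; here n = 8. So Y = C_8 = 1430.
X − Y = 58786 − 1430 = 57356.

57356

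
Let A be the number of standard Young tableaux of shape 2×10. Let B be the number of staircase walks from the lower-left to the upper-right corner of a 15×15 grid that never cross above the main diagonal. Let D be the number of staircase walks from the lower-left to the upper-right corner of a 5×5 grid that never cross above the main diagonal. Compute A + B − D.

By the hook-length formula (or a Dyck-path bijection), SYT of shape 2×10 number C_10. So A = C_10 = 16796.
Monotone paths in an n×n grid that stay weakly below the diagonal are counted by C_n; here n = 15. So B = C_15 = 9694845.
Sub-diagonal monotone paths from (0,0) to (5,5) biject with Dyck paths of semilength 5, giving C_5. So D = C_5 = 42.
A + B − D = 16796 + 9694845 − 42 = 9711599.

9711599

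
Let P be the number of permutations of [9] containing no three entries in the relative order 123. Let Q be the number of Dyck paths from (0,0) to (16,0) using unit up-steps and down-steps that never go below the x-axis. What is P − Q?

Permutations of [n] avoiding any single length-3 pattern are counted by C_n; here n = 9. So P = C_9 = 4862.
A Dyck path with 8 up-steps and 8 down-steps has semilength 8, so there are C_8 of them. So Q = C_8 = 1430.
P − Q = 4862 − 1430 = 3432.

3432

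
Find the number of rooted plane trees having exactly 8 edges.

Rooted ordered trees with n edges are counted by C_n; here n = 8.
C_8 = C(16,8)/9 = 12870/9 = 1430.

1430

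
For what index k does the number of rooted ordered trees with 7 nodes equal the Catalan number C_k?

A rooted plane tree on 7 nodes has 6 edges, and such trees are counted by C_6.

6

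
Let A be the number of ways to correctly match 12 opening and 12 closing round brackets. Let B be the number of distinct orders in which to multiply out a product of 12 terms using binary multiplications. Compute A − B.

149226

With 12 pairs the number of balanced bracket strings is the Catalan number C_12. So A = C_12 = 208012.
Bracketing 12 factors into binary products is counted by C_{12−1} = C_11. So B = C_11 = 58786.
A − B = 208012 − 58786 = 149226.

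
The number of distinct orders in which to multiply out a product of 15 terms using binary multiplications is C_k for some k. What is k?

14

Bracketing 15 factors into binary products is counted by C_{15−1} = C_14.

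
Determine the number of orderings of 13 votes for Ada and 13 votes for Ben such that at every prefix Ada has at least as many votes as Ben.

742900

Reading a vote for the leader as '(' and for the other as ')' turns such a sequence into a balanced string of 13 pairs, so the count is C_13.
C_13 = 742900.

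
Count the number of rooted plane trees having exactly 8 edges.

1430

A rooted plane tree with 8 edges has 9 nodes, and the count is C_8.
C_8 = C_7 · 2(2·7+1)/(7+2) = 429 · 30/9 = 1430.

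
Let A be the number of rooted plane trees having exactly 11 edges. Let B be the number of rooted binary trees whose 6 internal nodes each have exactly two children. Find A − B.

A rooted plane tree with 11 edges has 12 nodes, and the count is C_11. So A = C_11 = 58786.
Full binary trees with n internal nodes are counted by C_n; here n = 6. So B = C_6 = 132.
A − B = 58786 − 132 = 58654.

58654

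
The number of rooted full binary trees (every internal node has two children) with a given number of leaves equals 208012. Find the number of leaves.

Full binary trees with L leaves are counted by C_{L−1}. Since C_12 = 208012, the index is 12.
So the index is 12, and the number of leaves is 12 + 1 = 13.

13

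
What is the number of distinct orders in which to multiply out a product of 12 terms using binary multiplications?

Ways to associate a product of 12 factors correspond to binary trees on 12 leaves, so the count is C_11.
C_11 = 58786.

58786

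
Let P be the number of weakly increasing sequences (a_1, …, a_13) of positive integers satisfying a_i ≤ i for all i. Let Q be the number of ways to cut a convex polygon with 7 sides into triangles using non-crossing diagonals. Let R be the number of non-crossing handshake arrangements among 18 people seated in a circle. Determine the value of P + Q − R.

Such sub-staircase sequences of length n are counted by C_n; here n = 13. So P = C_13 = 742900.
The number of triangulations of a 7-gon is the Catalan number C_5 (index = sides − 2). So Q = C_5 = 42.
Non-crossing handshake pairings of 2n people are counted by C_n; 18 people gives n = 9. So R = C_9 = 4862.
P + Q − R = 742900 + 42 − 4862 = 738080.

738080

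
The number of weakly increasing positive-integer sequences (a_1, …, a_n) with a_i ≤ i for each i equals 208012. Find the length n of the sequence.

12

Such sub-staircase sequences of length n are counted by C_n. Since C_12 = 208012, the index is 12.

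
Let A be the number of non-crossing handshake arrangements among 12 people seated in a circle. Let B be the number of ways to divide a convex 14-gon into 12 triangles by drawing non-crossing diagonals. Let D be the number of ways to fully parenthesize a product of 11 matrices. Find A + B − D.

Non-crossing handshake pairings of 2n people are counted by C_n; 12 people gives n = 6. So A = C_6 = 132.
Triangulations of a convex m-gon are counted by C_{m−2}; with m = 14 this is C_12. So B = C_12 = 208012.
Parenthesizations of m factors correspond to full binary trees with m leaves, counted by C_{m−1}; m = 11 gives C_10. So D = C_10 = 16796.
A + B − D = 132 + 208012 − 16796 = 191348.

191348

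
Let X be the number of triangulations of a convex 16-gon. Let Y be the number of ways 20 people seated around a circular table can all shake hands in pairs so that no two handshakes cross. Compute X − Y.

A convex 16-gon is triangulated into 14 triangles, and the number of such triangulations is the Catalan number C_{16−2} = C_14. So X = C_14 = 2674440.
With 20 = 2·10 people, non-crossing handshake pairings are non-crossing perfect matchings on a circle, counted by C_10. So Y = C_10 = 16796.
X − Y = 2674440 − 16796 = 2657644.

2657644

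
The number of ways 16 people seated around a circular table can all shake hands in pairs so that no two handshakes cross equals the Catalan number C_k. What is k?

8

With 16 = 2·8 people, non-crossing handshake pairings are non-crossing perfect matchings on a circle, counted by C_8.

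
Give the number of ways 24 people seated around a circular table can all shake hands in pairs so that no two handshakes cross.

With 24 = 2·12 people, non-crossing handshake pairings are non-crossing perfect matchings on a circle, counted by C_12.
C_12 = C(24,12)/13 = 2704156/13 = 208012.

208012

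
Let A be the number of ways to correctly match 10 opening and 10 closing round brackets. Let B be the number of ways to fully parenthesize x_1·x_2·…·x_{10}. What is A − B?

With 10 pairs the number of balanced bracket strings is the Catalan number C_10. So A = C_10 = 16796.
Bracketing 10 factors into binary products is counted by C_{10−1} = C_9. So B = C_9 = 4862.
A − B = 16796 − 4862 = 11934.

11934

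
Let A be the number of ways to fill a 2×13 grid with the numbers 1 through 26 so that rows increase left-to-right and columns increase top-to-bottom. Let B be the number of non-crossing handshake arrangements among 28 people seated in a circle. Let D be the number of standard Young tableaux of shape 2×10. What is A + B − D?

By the hook-length formula (or a Dyck-path bijection), SYT of shape 2×13 number C_13. So A = C_13 = 742900.
With 28 = 2·14 people, non-crossing handshake pairings are non-crossing perfect matchings on a circle, counted by C_14. So B = C_14 = 2674440.
Standard Young tableaux of shape 2×n are counted by C_n; here n = 10. So D = C_10 = 16796.
A + B − D = 742900 + 2674440 − 16796 = 3400544.

3400544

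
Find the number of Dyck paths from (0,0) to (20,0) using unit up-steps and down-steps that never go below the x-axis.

16796

Dyck paths of semilength n (length 2n) are counted by C_n; here n = 10.
C_10 = C(20,10)/11 = 184756/11 = 16796.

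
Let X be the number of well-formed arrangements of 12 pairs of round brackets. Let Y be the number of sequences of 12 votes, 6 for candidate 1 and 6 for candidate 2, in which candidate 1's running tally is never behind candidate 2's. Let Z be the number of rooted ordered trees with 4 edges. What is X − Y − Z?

A balanced arrangement of 12 bracket pairs is a Dyck word of semilength 12, so the count is C_12. So X = C_12 = 208012.
Reading a vote for the leader as '(' and for the other as ')' turns such a sequence into a balanced string of 6 pairs, so the count is C_6. So Y = C_6 = 132.
Rooted ordered trees with n edges are counted by C_n; here n = 4. So Z = C_4 = 14.
X − Y − Z = 208012 − 132 − 14 = 207866.

207866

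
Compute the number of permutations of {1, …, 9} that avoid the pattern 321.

4862

For any fixed pattern of length 3, the pattern-avoiding permutations of [9] number C_9.
C_9 = C(18,9)/10 = 48620/10 = 4862.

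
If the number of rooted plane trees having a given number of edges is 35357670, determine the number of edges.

Rooted ordered trees with n edges are counted by C_n, and C_16 = 35357670.

16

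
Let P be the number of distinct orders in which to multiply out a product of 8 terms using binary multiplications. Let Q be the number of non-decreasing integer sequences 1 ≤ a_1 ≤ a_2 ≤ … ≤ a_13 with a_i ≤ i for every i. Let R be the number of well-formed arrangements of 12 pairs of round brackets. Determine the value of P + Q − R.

Parenthesizations of m factors correspond to full binary trees with m leaves, counted by C_{m−1}; m = 8 gives C_7. So P = C_7 = 429.
Such sub-staircase sequences of length n are counted by C_n; here n = 13. So Q = C_13 = 742900.
A balanced arrangement of 12 bracket pairs is a Dyck word of semilength 12, so the count is C_12. So R = C_12 = 208012.
P + Q − R = 429 + 742900 − 208012 = 535317.

535317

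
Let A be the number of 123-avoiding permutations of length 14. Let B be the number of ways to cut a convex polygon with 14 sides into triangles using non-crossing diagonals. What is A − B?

For any fixed pattern of length 3, the pattern-avoiding permutations of [14] number C_14. So A = C_14 = 2674440.
Triangulations of a convex m-gon are counted by C_{m−2}; with m = 14 this is C_12. So B = C_12 = 208012.
A − B = 2674440 − 208012 = 2466428.

2466428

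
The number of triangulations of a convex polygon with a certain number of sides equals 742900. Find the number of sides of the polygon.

15

Triangulations of a convex m-gon are counted by C_{m−2}, and C_13 = 742900.
So m − 2 = 13, giving m = 15 sides.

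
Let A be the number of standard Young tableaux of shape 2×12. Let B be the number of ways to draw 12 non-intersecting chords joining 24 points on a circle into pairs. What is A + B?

Standard Young tableaux of shape 2×n are counted by C_n; here n = 12. So A = C_12 = 208012.
Non-crossing perfect matchings of 2n points on a circle are counted by C_n; with 24 points, n = 12. So B = C_12 = 208012.
A + B = 208012 + 208012 = 416024.

416024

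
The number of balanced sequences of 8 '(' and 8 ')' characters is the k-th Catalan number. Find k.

8

A balanced arrangement of 8 bracket pairs is a Dyck word of semilength 8, so the count is C_8.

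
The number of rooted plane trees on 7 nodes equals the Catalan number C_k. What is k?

A rooted plane tree on 7 nodes has 6 edges, and such trees are counted by C_6.

6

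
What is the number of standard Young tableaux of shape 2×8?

1430

By the hook-length formula (or a Dyck-path bijection), SYT of shape 2×8 number C_8.
C_8 = C_7 · 2(2·7+1)/(7+2) = 429 · 30/9 = 1430.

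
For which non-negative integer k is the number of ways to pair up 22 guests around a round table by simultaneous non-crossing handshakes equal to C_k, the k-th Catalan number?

11

With 22 = 2·11 people, non-crossing handshake pairings are non-crossing perfect matchings on a circle, counted by C_11.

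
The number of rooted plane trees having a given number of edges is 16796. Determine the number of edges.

Rooted ordered trees with n edges are counted by C_n; 16796 = C_10.

10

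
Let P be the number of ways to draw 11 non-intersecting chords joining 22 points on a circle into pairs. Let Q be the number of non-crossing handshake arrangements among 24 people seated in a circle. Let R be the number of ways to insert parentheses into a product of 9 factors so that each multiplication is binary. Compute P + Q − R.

Pairing 22 circle points by 11 non-crossing chords gives C_11 matchings. So P = C_11 = 58786.
With 24 = 2·12 people, non-crossing handshake pairings are non-crossing perfect matchings on a circle, counted by C_12. So Q = C_12 = 208012.
Bracketing 9 factors into binary products is counted by C_{9−1} = C_8. So R = C_8 = 1430.
P + Q − R = 58786 + 208012 − 1430 = 265368.

265368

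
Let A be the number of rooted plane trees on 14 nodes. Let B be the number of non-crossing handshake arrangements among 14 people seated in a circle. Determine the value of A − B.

A rooted plane tree on 14 nodes has 13 edges, and such trees are counted by C_13. So A = C_13 = 742900.
With 14 = 2·7 people, non-crossing handshake pairings are non-crossing perfect matchings on a circle, counted by C_7. So B = C_7 = 429.
A − B = 742900 − 429 = 742471.

742471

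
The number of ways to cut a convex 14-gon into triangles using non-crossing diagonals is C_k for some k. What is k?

The number of triangulations of a 14-gon is the Catalan number C_12 (index = sides − 2).

12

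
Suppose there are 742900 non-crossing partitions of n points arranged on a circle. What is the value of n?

Non-crossing partitions of [n] are counted by C_n. The Catalan number equal to 742900 is C_13.

13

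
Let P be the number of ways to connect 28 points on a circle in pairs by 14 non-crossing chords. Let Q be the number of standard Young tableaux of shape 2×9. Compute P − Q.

Non-crossing perfect matchings of 2n points on a circle are counted by C_n; with 28 points, n = 14. So P = C_14 = 2674440.
Standard Young tableaux of shape 2×n are counted by C_n; here n = 9. So Q = C_9 = 4862.
P − Q = 2674440 − 4862 = 2669578.

2669578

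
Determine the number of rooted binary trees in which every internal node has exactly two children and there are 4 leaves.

Full binary trees with 4 leaves have 4−1 = 3 internal nodes, so there are C_3 of them.
C_3 = 5.

5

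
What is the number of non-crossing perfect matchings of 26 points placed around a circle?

742900

Pairing 26 circle points by 13 non-crossing chords gives C_13 matchings.
C_13 = C(26,13)/14 = 10400600/14 = 742900.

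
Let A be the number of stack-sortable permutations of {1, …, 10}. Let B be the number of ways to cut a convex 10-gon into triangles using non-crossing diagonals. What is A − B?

15366

By Knuth's characterisation, the stack-sortable permutations of length 10 are the 231-avoiders, numbering C_10. So A = C_10 = 16796.
Triangulations of a convex m-gon are counted by C_{m−2}; with m = 10 this is C_8. So B = C_8 = 1430.
A − B = 16796 − 1430 = 15366.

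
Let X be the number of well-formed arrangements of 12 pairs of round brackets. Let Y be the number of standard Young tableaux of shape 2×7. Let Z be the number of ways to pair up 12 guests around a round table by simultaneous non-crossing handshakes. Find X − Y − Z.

207451

With 12 pairs the number of balanced bracket strings is the Catalan number C_12. So X = C_12 = 208012.
By the hook-length formula (or a Dyck-path bijection), SYT of shape 2×7 number C_7. So Y = C_7 = 429.
Non-crossing handshake pairings of 2n people are counted by C_n; 12 people gives n = 6. So Z = C_6 = 132.
X − Y − Z = 208012 − 429 − 132 = 207451.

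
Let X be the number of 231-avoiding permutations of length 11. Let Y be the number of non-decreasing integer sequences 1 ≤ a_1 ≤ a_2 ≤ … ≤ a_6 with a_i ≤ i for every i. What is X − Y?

58654

Permutations of [n] avoiding any single length-3 pattern are counted by C_n; here n = 11. So X = C_11 = 58786.
Such sub-staircase sequences of length n are counted by C_n; here n = 6. So Y = C_6 = 132.
X − Y = 58786 − 132 = 58654.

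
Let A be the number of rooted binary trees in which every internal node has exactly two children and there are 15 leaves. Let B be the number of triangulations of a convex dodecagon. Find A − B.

2657644

Full binary trees with 15 leaves have 15−1 = 14 internal nodes, so there are C_14 of them. So A = C_14 = 2674440.
The number of triangulations of a 12-gon is the Catalan number C_10 (index = sides − 2). So B = C_10 = 16796.
A − B = 2674440 − 16796 = 2657644.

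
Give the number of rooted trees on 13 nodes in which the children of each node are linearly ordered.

208012

Rooted ordered (plane) trees on m nodes have m−1 edges and are counted by C_{m−1}; m = 13 gives C_12.
C_12 = 208012.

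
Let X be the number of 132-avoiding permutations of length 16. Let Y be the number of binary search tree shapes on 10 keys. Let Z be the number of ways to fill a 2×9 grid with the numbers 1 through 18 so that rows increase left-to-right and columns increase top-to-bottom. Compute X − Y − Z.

Permutations of [n] avoiding any single length-3 pattern are counted by C_n; here n = 16. So X = C_16 = 35357670.
There are C_n binary search tree shapes on n keys; with n = 10 that is C_10. So Y = C_10 = 16796.
By the hook-length formula (or a Dyck-path bijection), SYT of shape 2×9 number C_9. So Z = C_9 = 4862.
X − Y − Z = 35357670 − 16796 − 4862 = 35336012.

35336012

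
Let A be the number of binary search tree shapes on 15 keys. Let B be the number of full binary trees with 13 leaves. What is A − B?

Binary trees (left/right distinguished) on n nodes are counted by C_n; here n = 15. So A = C_15 = 9694845.
A full binary tree with L leaves has L−1 internal nodes and is counted by C_{L−1}; L = 13 gives C_12. So B = C_12 = 208012.
A − B = 9694845 − 208012 = 9486833.

9486833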